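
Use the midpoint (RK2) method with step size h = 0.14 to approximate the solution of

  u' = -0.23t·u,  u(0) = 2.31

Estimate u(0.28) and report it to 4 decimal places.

2.2892

Midpoint: k1 = f(t_n, u_n); k2 = f(t_n + h/2, u_n + (h/2)·k1); u_{n+1} = u_n + h·k2.
t=0.000000, u=2.310000:
  k1 = f(0.000000, 2.310000) = 0.000000
  k2 = f(0.070000, 2.310000) = -0.037191
  u ← 2.310000 + 0.14·(-0.037191) = 2.304793
t=0.140000, u=2.304793:
  k1 = f(0.140000, 2.304793) = -0.074214
  k2 = f(0.210000, 2.299598) = -0.111071
  u ← 2.304793 + 0.14·(-0.111071) = 2.289243
u(0.28) ≈ 2.2892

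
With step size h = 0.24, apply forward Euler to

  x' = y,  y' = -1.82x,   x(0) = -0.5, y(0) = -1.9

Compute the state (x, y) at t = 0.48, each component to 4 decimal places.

-1.3596, -1.2640

Euler on (x,y): x_{n+1} = x_n + h·x', y_{n+1} = y_n + h·y'.
0.000000: (-0.500000, -1.900000); f=(-1.900000, 0.910000) → (-0.956000, -1.681600)
0.240000: (-0.956000, -1.681600); f=(-1.681600, 1.739920) → (-1.359584, -1.264019)
(x(0.48), y(0.48)) ≈ (-1.3596, -1.2640)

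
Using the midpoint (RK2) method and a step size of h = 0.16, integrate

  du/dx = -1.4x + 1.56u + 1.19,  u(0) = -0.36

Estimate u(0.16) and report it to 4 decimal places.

Midpoint: k1 = f(x_n, u_n); k2 = f(x_n + h/2, u_n + (h/2)·k1); u_{n+1} = u_n + h·k2.
x=0.000000, u=-0.360000:
  k1 = f(0.000000, -0.360000) = 0.628400
  k2 = f(0.080000, -0.309728) = 0.594824
  u ← -0.360000 + 0.16·0.594824 = -0.264828
u(0.16) ≈ -0.2648

-0.2648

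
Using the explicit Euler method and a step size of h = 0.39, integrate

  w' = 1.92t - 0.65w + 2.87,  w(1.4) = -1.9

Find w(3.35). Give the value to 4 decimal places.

8.3972

Euler: w_{n+1} = w_n + h·f(t_n, w_n).
t=1.400000, w=-1.900000: f=6.793000 → w ← -1.900000 + 0.39·6.793000 = 0.749270
t=1.790000, w=0.749270: f=5.819774 → w ← 0.749270 + 0.39·5.819774 = 3.018982
t=2.180000, w=3.018982: f=5.093262 → w ← 3.018982 + 0.39·5.093262 = 5.005354
t=2.570000, w=5.005354: f=4.550920 → w ← 5.005354 + 0.39·4.550920 = 6.780213
t=2.960000, w=6.780213: f=4.146062 → w ← 6.780213 + 0.39·4.146062 = 8.397177
w(3.35) ≈ 8.3972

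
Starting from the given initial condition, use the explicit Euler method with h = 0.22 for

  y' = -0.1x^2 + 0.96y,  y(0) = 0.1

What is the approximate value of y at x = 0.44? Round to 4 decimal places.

0.1456

Euler: y_{n+1} = y_n + h·f(x_n, y_n).
x=0.000000, y=0.100000: f=0.096000 → y ← 0.100000 + 0.22·0.096000 = 0.121120
x=0.220000, y=0.121120: f=0.111435 → y ← 0.121120 + 0.22·0.111435 = 0.145636
y(0.44) ≈ 0.1456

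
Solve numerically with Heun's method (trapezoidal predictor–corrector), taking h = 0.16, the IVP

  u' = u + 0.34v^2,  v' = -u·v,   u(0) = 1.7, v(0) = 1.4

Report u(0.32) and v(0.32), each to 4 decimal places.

2.4912, 0.7294

Heun on (u,v): k1 = f(t_n, state_n); k2 = f(t_n + h, state_n + h·k1); state_{n+1} = state_n + (h/2)·(k1 + k2).
0.000000: (1.700000, 1.400000)
  k1 = (2.366400, -2.380000)
  predictor → (2.078624, 1.019200)
  k2 = (2.431805, -2.118534)
  → (2.083856, 1.040117)
0.160000: (2.083856, 1.040117)
  k1 = (2.451683, -2.167455)
  predictor → (2.476126, 0.693324)
  k2 = (2.639563, -1.716759)
  → (2.491156, 0.729380)
(u(0.32), v(0.32)) ≈ (2.4912, 0.7294)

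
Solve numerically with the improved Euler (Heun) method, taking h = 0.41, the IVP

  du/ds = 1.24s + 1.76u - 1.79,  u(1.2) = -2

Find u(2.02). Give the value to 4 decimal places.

Heun: k1 = f(s_n, u_n); k2 = f(s_n + h, u_n + h·k1); u_{n+1} = u_n + (h/2)·(k1 + k2).
s=1.200000, u=-2.000000:
  k1 = f(1.200000, -2.000000) = -3.822000
  k2 = f(1.610000, -3.567020) = -6.071555
  u ← -2.000000 + (0.41/2)·(-3.822000 + (-6.071555)) = -4.028179
s=1.610000, u=-4.028179:
  k1 = f(1.610000, -4.028179) = -6.883195
  k2 = f(2.020000, -6.850289) = -11.341708
  u ← -4.028179 + (0.41/2)·(-6.883195 + (-11.341708)) = -7.764284
u(2.02) ≈ -7.7643

-7.7643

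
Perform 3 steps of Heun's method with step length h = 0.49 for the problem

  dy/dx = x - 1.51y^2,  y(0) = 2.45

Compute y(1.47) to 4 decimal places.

-18.5341

Heun: k1 = f(x_n, y_n); k2 = f(x_n + h, y_n + h·k1); y_{n+1} = y_n + (h/2)·(k1 + k2).
x=0.000000, y=2.450000:
  k1 = f(0.000000, 2.450000) = -9.063775
  k2 = f(0.490000, -1.991250) = -5.497264
  y ← 2.450000 + (0.49/2)·(-9.063775 + (-5.497264)) = -1.117455
x=0.490000, y=-1.117455:
  k1 = f(0.490000, -1.117455) = -1.395544
  k2 = f(0.980000, -1.801271) = -3.919313
  y ← -1.117455 + (0.49/2)·(-1.395544 + (-3.919313)) = -2.419595
x=0.980000, y=-2.419595:
  k1 = f(0.980000, -2.419595) = -7.860201
  k2 = f(1.470000, -6.271093) = -57.913177
  y ← -2.419595 + (0.49/2)·(-7.860201 + (-57.913177)) = -18.534072
y(1.47) ≈ -18.5341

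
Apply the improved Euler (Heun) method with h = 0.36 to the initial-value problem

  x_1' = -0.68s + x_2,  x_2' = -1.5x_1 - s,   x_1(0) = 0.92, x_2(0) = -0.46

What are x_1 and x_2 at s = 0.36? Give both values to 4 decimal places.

Heun on (x_1,x_2): k1 = f(s_n, state_n); k2 = f(s_n + h, state_n + h·k1); state_{n+1} = state_n + (h/2)·(k1 + k2).
0.000000: (0.920000, -0.460000)
  k1 = (-0.460000, -1.380000)
  predictor → (0.754400, -0.956800)
  k2 = (-1.201600, -1.491600)
  → (0.620912, -0.976888)
(x_1(0.36), x_2(0.36)) ≈ (0.6209, -0.9769)

0.6209, -0.9769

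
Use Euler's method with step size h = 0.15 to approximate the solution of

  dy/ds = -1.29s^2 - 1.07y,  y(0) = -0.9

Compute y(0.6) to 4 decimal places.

Euler: y_{n+1} = y_n + h·f(s_n, y_n).
s=0.000000, y=-0.900000: f=0.963000 → y ← -0.900000 + 0.15·0.963000 = -0.755550
s=0.150000, y=-0.755550: f=0.779414 → y ← -0.755550 + 0.15·0.779414 = -0.638638
s=0.300000, y=-0.638638: f=0.567243 → y ← -0.638638 + 0.15·0.567243 = -0.553552
s=0.450000, y=-0.553552: f=0.331075 → y ← -0.553552 + 0.15·0.331075 = -0.503890
y(0.6) ≈ -0.5039

-0.5039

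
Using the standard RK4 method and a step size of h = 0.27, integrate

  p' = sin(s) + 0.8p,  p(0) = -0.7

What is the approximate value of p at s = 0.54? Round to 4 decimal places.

RK4: k1 = f(s_n, p_n); k2 = f(s_n + h/2, p_n + (h/2)·k1); k3 = f(s_n + h/2, p_n + (h/2)·k2); k4 = f(s_n + h, p_n + h·k3); p_{n+1} = p_n + (h/6)·(k1 + 2k2 + 2k3 + k4).
s=0.000000, p=-0.700000:
  k1 = f(0.000000, -0.700000) = -0.560000
  k2 = f(0.135000, -0.775600) = -0.485890
  k3 = f(0.135000, -0.765595) = -0.477886
  k4 = f(0.270000, -0.829029) = -0.396492
  p ← -0.700000 + (0.27/6)·(k1 + 2k2 + 2k3 + k4) = -0.829782
s=0.270000, p=-0.829782:
  k1 = f(0.270000, -0.829782) = -0.397094
  k2 = f(0.405000, -0.883390) = -0.312693
  k3 = f(0.405000, -0.871995) = -0.303578
  k4 = f(0.540000, -0.911748) = -0.215262
  p ← -0.829782 + (0.27/6)·(k1 + 2k2 + 2k3 + k4) = -0.912802
p(0.54) ≈ -0.9128

-0.9128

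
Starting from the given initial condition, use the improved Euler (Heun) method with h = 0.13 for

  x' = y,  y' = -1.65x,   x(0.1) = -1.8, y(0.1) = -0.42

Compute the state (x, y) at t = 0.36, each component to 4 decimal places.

-1.8076, 0.3648

Heun on (x,y): k1 = f(t_n, state_n); k2 = f(t_n + h, state_n + h·k1); state_{n+1} = state_n + (h/2)·(k1 + k2).
0.100000: (-1.800000, -0.420000)
  k1 = (-0.420000, 2.970000)
  predictor → (-1.854600, -0.033900)
  k2 = (-0.033900, 3.060090)
  → (-1.829503, -0.028044)
0.230000: (-1.829503, -0.028044)
  k1 = (-0.028044, 3.018681)
  predictor → (-1.833149, 0.364384)
  k2 = (0.364384, 3.024696)
  → (-1.807641, 0.364775)
(x(0.36), y(0.36)) ≈ (-1.8076, 0.3648)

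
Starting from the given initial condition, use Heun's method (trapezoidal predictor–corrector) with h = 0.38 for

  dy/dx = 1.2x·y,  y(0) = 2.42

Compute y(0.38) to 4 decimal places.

Heun: k1 = f(x_n, y_n); k2 = f(x_n + h, y_n + h·k1); y_{n+1} = y_n + (h/2)·(k1 + k2).
x=0.000000, y=2.420000:
  k1 = f(0.000000, 2.420000) = 0.000000
  k2 = f(0.380000, 2.420000) = 1.103520
  y ← 2.420000 + (0.38/2)·(0.000000 + 1.103520) = 2.629669
y(0.38) ≈ 2.6297

2.6297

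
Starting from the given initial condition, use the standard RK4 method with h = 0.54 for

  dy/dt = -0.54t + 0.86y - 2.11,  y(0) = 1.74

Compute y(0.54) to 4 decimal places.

RK4: k1 = f(t_n, y_n); k2 = f(t_n + h/2, y_n + (h/2)·k1); k3 = f(t_n + h/2, y_n + (h/2)·k2); k4 = f(t_n + h, y_n + h·k3); y_{n+1} = y_n + (h/6)·(k1 + 2k2 + 2k3 + k4).
t=0.000000, y=1.740000:
  k1 = f(0.000000, 1.740000) = -0.613600
  k2 = f(0.270000, 1.574328) = -0.901878
  k3 = f(0.270000, 1.496493) = -0.968816
  k4 = f(0.540000, 1.216839) = -1.355118
  y ← 1.740000 + (0.54/6)·(k1 + 2k2 + 2k3 + k4) = 1.226090
y(0.54) ≈ 1.2261

1.2261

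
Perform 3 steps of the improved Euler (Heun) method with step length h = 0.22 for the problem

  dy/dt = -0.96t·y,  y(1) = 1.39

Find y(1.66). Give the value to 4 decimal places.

0.6066

Heun: k1 = f(t_n, y_n); k2 = f(t_n + h, y_n + h·k1); y_{n+1} = y_n + (h/2)·(k1 + k2).
t=1.000000, y=1.390000:
  k1 = f(1.000000, 1.390000) = -1.334400
  k2 = f(1.220000, 1.096432) = -1.284141
  y ← 1.390000 + (0.22/2)·(-1.334400 + (-1.284141)) = 1.101960
t=1.220000, y=1.101960:
  k1 = f(1.220000, 1.101960) = -1.290616
  k2 = f(1.440000, 0.818025) = -1.130838
  y ← 1.101960 + (0.22/2)·(-1.290616 + (-1.130838)) = 0.835601
t=1.440000, y=0.835601:
  k1 = f(1.440000, 0.835601) = -1.155134
  k2 = f(1.660000, 0.581471) = -0.926632
  y ← 0.835601 + (0.22/2)·(-1.155134 + (-0.926632)) = 0.606606
y(1.66) ≈ 0.6066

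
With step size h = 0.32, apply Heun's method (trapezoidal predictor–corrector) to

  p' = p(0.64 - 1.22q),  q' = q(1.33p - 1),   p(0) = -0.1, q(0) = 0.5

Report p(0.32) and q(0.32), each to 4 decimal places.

-0.1045, 0.3515

Heun on (p,q): k1 = f(s_n, state_n); k2 = f(s_n + h, state_n + h·k1); state_{n+1} = state_n + (h/2)·(k1 + k2).
0.000000: (-0.100000, 0.500000)
  k1 = (-0.003000, -0.566500)
  predictor → (-0.100960, 0.318720)
  k2 = (-0.025357, -0.361517)
  → (-0.104537, 0.351517)
(p(0.32), q(0.32)) ≈ (-0.1045, 0.3515)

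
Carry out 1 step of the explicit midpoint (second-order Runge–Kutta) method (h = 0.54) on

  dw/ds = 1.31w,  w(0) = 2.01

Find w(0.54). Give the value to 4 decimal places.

3.9348

Midpoint: k1 = f(s_n, w_n); k2 = f(s_n + h/2, w_n + (h/2)·k1); w_{n+1} = w_n + h·k2.
s=0.000000, w=2.010000:
  k1 = f(0.000000, 2.010000) = 2.633100
  k2 = f(0.270000, 2.720937) = 3.564427
  w ← 2.010000 + 0.54·3.564427 = 3.934791
w(0.54) ≈ 3.9348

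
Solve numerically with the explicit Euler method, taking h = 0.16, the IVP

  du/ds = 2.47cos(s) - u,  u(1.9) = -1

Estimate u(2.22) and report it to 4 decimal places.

Euler: u_{n+1} = u_n + h·f(s_n, u_n).
s=1.900000, u=-1.000000: f=0.201475 → u ← -1.000000 + 0.16·0.201475 = -0.967764
s=2.060000, u=-0.967764: f=-0.192946 → u ← -0.967764 + 0.16·(-0.192946) = -0.998635
u(2.22) ≈ -0.9986

-0.9986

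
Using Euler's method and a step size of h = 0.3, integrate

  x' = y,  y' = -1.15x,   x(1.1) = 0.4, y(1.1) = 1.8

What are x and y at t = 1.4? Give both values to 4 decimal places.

Euler on (x,y): x_{n+1} = x_n + h·x', y_{n+1} = y_n + h·y'.
1.100000: (0.400000, 1.800000); f=(1.800000, -0.460000) → (0.940000, 1.662000)
(x(1.4), y(1.4)) ≈ (0.9400, 1.6620)

0.9400, 1.6620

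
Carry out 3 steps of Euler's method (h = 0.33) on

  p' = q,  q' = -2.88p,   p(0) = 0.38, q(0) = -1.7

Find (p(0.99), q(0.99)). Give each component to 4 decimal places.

-1.4846, -1.0707

Euler on (p,q): p_{n+1} = p_n + h·p', q_{n+1} = q_n + h·q'.
0.000000: (0.380000, -1.700000); f=(-1.700000, -1.094400) → (-0.181000, -2.061152)
0.330000: (-0.181000, -2.061152); f=(-2.061152, 0.521280) → (-0.861180, -1.889130)
0.660000: (-0.861180, -1.889130); f=(-1.889130, 2.480199) → (-1.484593, -1.070664)
(p(0.99), q(0.99)) ≈ (-1.4846, -1.0707)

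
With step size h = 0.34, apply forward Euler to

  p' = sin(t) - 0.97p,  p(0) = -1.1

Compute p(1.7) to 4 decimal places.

Euler: p_{n+1} = p_n + h·f(t_n, p_n).
t=0.000000, p=-1.100000: f=1.067000 → p ← -1.100000 + 0.34·1.067000 = -0.737220
t=0.340000, p=-0.737220: f=1.048590 → p ← -0.737220 + 0.34·1.048590 = -0.380699
t=0.680000, p=-0.380699: f=0.998071 → p ← -0.380699 + 0.34·0.998071 = -0.041355
t=1.020000, p=-0.041355: f=0.892222 → p ← -0.041355 + 0.34·0.892222 = 0.262001
t=1.360000, p=0.262001: f=0.723724 → p ← 0.262001 + 0.34·0.723724 = 0.508067
p(1.7) ≈ 0.5081

0.5081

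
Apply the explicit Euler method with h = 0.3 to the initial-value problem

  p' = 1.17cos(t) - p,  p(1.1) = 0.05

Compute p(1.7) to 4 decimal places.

Euler: p_{n+1} = p_n + h·f(t_n, p_n).
t=1.100000, p=0.050000: f=0.480707 → p ← 0.050000 + 0.3·0.480707 = 0.194212
t=1.400000, p=0.194212: f=0.004649 → p ← 0.194212 + 0.3·0.004649 = 0.195607
p(1.7) ≈ 0.1956

0.1956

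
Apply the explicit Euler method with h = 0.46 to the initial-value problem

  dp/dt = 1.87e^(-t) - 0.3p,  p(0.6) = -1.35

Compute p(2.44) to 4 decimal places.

0.0594

Euler: p_{n+1} = p_n + h·f(t_n, p_n).
t=0.600000, p=-1.350000: f=1.431278 → p ← -1.350000 + 0.46·1.431278 = -0.691612
t=1.060000, p=-0.691612: f=0.855356 → p ← -0.691612 + 0.46·0.855356 = -0.298148
t=1.520000, p=-0.298148: f=0.498436 → p ← -0.298148 + 0.46·0.498436 = -0.068868
t=1.980000, p=-0.068868: f=0.278850 → p ← -0.068868 + 0.46·0.278850 = 0.059403
p(2.44) ≈ 0.0594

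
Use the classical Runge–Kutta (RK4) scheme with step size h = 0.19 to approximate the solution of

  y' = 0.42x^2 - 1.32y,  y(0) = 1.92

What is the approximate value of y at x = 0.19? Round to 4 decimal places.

1.4950

RK4: k1 = f(x_n, y_n); k2 = f(x_n + h/2, y_n + (h/2)·k1); k3 = f(x_n + h/2, y_n + (h/2)·k2); k4 = f(x_n + h, y_n + h·k3); y_{n+1} = y_n + (h/6)·(k1 + 2k2 + 2k3 + k4).
x=0.000000, y=1.920000:
  k1 = f(0.000000, 1.920000) = -2.534400
  k2 = f(0.095000, 1.679232) = -2.212796
  k3 = f(0.095000, 1.709784) = -2.253125
  k4 = f(0.190000, 1.491906) = -1.954154
  y ← 1.920000 + (0.19/6)·(k1 + 2k2 + 2k3 + k4) = 1.495021
y(0.19) ≈ 1.4950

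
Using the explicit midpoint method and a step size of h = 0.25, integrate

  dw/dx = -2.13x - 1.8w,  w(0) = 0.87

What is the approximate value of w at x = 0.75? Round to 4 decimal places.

-0.1714

Midpoint: k1 = f(x_n, w_n); k2 = f(x_n + h/2, w_n + (h/2)·k1); w_{n+1} = w_n + h·k2.
x=0.000000, w=0.870000:
  k1 = f(0.000000, 0.870000) = -1.566000
  k2 = f(0.125000, 0.674250) = -1.479900
  w ← 0.870000 + 0.25·(-1.479900) = 0.500025
x=0.250000, w=0.500025:
  k1 = f(0.250000, 0.500025) = -1.432545
  k2 = f(0.375000, 0.320957) = -1.376472
  w ← 0.500025 + 0.25·(-1.376472) = 0.155907
x=0.500000, w=0.155907:
  k1 = f(0.500000, 0.155907) = -1.345632
  k2 = f(0.625000, -0.012297) = -1.309115
  w ← 0.155907 + 0.25·(-1.309115) = -0.171372
w(0.75) ≈ -0.1714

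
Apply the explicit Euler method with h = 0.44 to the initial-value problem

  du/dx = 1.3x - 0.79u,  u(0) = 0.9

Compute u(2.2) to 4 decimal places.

1.8898

Euler: u_{n+1} = u_n + h·f(x_n, u_n).
x=0.000000, u=0.900000: f=-0.711000 → u ← 0.900000 + 0.44·(-0.711000) = 0.587160
x=0.440000, u=0.587160: f=0.108144 → u ← 0.587160 + 0.44·0.108144 = 0.634743
x=0.880000, u=0.634743: f=0.642553 → u ← 0.634743 + 0.44·0.642553 = 0.917466
x=1.320000, u=0.917466: f=0.991202 → u ← 0.917466 + 0.44·0.991202 = 1.353595
x=1.760000, u=1.353595: f=1.218660 → u ← 1.353595 + 0.44·1.218660 = 1.889805
u(2.2) ≈ 1.8898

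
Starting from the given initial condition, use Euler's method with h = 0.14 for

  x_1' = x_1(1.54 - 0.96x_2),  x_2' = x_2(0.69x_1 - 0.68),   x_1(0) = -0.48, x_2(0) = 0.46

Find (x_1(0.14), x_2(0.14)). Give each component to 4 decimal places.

Euler on (x_1,x_2): x_1_{n+1} = x_1_n + h·x_1', x_2_{n+1} = x_2_n + h·x_2'.
0.000000: (-0.480000, 0.460000); f=(-0.527232, -0.465152) → (-0.553812, 0.394879)
(x_1(0.14), x_2(0.14)) ≈ (-0.5538, 0.3949)

-0.5538, 0.3949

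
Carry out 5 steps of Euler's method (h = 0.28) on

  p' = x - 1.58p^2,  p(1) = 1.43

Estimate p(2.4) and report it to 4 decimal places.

1.1571

Euler: p_{n+1} = p_n + h·f(x_n, p_n).
x=1.000000, p=1.430000: f=-2.230942 → p ← 1.430000 + 0.28·(-2.230942) = 0.805336
x=1.280000, p=0.805336: f=0.255265 → p ← 0.805336 + 0.28·0.255265 = 0.876810
x=1.560000, p=0.876810: f=0.345301 → p ← 0.876810 + 0.28·0.345301 = 0.973495
x=1.840000, p=0.973495: f=0.342646 → p ← 0.973495 + 0.28·0.342646 = 1.069436
x=2.120000, p=1.069436: f=0.312965 → p ← 1.069436 + 0.28·0.312965 = 1.157066
p(2.4) ≈ 1.1571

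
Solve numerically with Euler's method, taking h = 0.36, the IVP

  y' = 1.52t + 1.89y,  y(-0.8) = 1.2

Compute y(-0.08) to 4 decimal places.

2.4121

Euler: y_{n+1} = y_n + h·f(t_n, y_n).
t=-0.800000, y=1.200000: f=1.052000 → y ← 1.200000 + 0.36·1.052000 = 1.578720
t=-0.440000, y=1.578720: f=2.314981 → y ← 1.578720 + 0.36·2.314981 = 2.412113
y(-0.08) ≈ 2.4121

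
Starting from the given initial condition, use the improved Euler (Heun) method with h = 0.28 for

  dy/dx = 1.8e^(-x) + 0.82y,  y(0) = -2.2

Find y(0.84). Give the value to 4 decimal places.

Heun: k1 = f(x_n, y_n); k2 = f(x_n + h, y_n + h·k1); y_{n+1} = y_n + (h/2)·(k1 + k2).
x=0.000000, y=-2.200000:
  k1 = f(0.000000, -2.200000) = -0.004000
  k2 = f(0.280000, -2.201120) = -0.444508
  y ← -2.200000 + (0.28/2)·(-0.004000 + (-0.444508)) = -2.262791
x=0.280000, y=-2.262791:
  k1 = f(0.280000, -2.262791) = -0.495078
  k2 = f(0.560000, -2.401413) = -0.940982
  y ← -2.262791 + (0.28/2)·(-0.495078 + (-0.940982)) = -2.463840
x=0.560000, y=-2.463840:
  k1 = f(0.560000, -2.463840) = -0.992172
  k2 = f(0.840000, -2.741648) = -1.471072
  y ← -2.463840 + (0.28/2)·(-0.992172 + (-1.471072)) = -2.808694
y(0.84) ≈ -2.8087

-2.8087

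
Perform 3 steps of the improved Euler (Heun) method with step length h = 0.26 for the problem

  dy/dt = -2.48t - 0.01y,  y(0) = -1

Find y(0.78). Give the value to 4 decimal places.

-1.7449

Heun: k1 = f(t_n, y_n); k2 = f(t_n + h, y_n + h·k1); y_{n+1} = y_n + (h/2)·(k1 + k2).
t=0.000000, y=-1.000000:
  k1 = f(0.000000, -1.000000) = 0.010000
  k2 = f(0.260000, -0.997400) = -0.634826
  y ← -1.000000 + (0.26/2)·(0.010000 + (-0.634826)) = -1.081227
t=0.260000, y=-1.081227:
  k1 = f(0.260000, -1.081227) = -0.633988
  k2 = f(0.520000, -1.246064) = -1.277139
  y ← -1.081227 + (0.26/2)·(-0.633988 + (-1.277139)) = -1.329674
t=0.520000, y=-1.329674:
  k1 = f(0.520000, -1.329674) = -1.276303
  k2 = f(0.780000, -1.661513) = -1.917785
  y ← -1.329674 + (0.26/2)·(-1.276303 + (-1.917785)) = -1.744905
y(0.78) ≈ -1.7449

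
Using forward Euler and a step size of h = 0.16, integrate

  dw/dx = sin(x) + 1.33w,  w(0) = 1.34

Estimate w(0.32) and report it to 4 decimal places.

Euler: w_{n+1} = w_n + h·f(x_n, w_n).
x=0.000000, w=1.340000: f=1.782200 → w ← 1.340000 + 0.16·1.782200 = 1.625152
x=0.160000, w=1.625152: f=2.320770 → w ← 1.625152 + 0.16·2.320770 = 1.996475
w(0.32) ≈ 1.9965

1.9965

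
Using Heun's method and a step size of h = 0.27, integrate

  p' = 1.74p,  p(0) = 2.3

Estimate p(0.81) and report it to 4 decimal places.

Heun: k1 = f(t_n, p_n); k2 = f(t_n + h, p_n + h·k1); p_{n+1} = p_n + (h/2)·(k1 + k2).
t=0.000000, p=2.300000:
  k1 = f(0.000000, 2.300000) = 4.002000
  k2 = f(0.270000, 3.380540) = 5.882140
  p ← 2.300000 + (0.27/2)·(4.002000 + 5.882140) = 3.634359
t=0.270000, p=3.634359:
  k1 = f(0.270000, 3.634359) = 6.323784
  k2 = f(0.540000, 5.341781) = 9.294698
  p ← 3.634359 + (0.27/2)·(6.323784 + 9.294698) = 5.742854
t=0.540000, p=5.742854:
  k1 = f(0.540000, 5.742854) = 9.992566
  k2 = f(0.810000, 8.440847) = 14.687073
  p ← 5.742854 + (0.27/2)·(9.992566 + 14.687073) = 9.074605
p(0.81) ≈ 9.0746

9.0746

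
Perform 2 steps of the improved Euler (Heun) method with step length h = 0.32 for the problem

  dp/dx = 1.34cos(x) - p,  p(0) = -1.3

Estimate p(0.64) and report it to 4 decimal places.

-0.1293

Heun: k1 = f(x_n, p_n); k2 = f(x_n + h, p_n + h·k1); p_{n+1} = p_n + (h/2)·(k1 + k2).
x=0.000000, p=-1.300000:
  k1 = f(0.000000, -1.300000) = 2.640000
  k2 = f(0.320000, -0.455200) = 1.727175
  p ← -1.300000 + (0.32/2)·(2.640000 + 1.727175) = -0.601252
x=0.320000, p=-0.601252:
  k1 = f(0.320000, -0.601252) = 1.873227
  k2 = f(0.640000, -0.001819) = 1.076627
  p ← -0.601252 + (0.32/2)·(1.873227 + 1.076627) = -0.129275
p(0.64) ≈ -0.1293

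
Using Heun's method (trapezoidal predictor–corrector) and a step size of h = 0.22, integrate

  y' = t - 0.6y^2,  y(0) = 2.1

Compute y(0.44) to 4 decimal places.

Heun: k1 = f(t_n, y_n); k2 = f(t_n + h, y_n + h·k1); y_{n+1} = y_n + (h/2)·(k1 + k2).
t=0.000000, y=2.100000:
  k1 = f(0.000000, 2.100000) = -2.646000
  k2 = f(0.220000, 1.517880) = -1.162376
  y ← 2.100000 + (0.22/2)·(-2.646000 + (-1.162376)) = 1.681079
t=0.220000, y=1.681079:
  k1 = f(0.220000, 1.681079) = -1.475615
  k2 = f(0.440000, 1.356443) = -0.663963
  y ← 1.681079 + (0.22/2)·(-1.475615 + (-0.663963)) = 1.445725
y(0.44) ≈ 1.4457

1.4457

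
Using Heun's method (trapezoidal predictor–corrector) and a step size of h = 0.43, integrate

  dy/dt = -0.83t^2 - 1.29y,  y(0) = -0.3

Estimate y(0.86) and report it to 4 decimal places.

Heun: k1 = f(t_n, y_n); k2 = f(t_n + h, y_n + h·k1); y_{n+1} = y_n + (h/2)·(k1 + k2).
t=0.000000, y=-0.300000:
  k1 = f(0.000000, -0.300000) = 0.387000
  k2 = f(0.430000, -0.133590) = 0.018864
  y ← -0.300000 + (0.43/2)·(0.387000 + 0.018864) = -0.212739
t=0.430000, y=-0.212739:
  k1 = f(0.430000, -0.212739) = 0.120967
  k2 = f(0.860000, -0.160724) = -0.406535
  y ← -0.212739 + (0.43/2)·(0.120967 + (-0.406535)) = -0.274136
y(0.86) ≈ -0.2741

-0.2741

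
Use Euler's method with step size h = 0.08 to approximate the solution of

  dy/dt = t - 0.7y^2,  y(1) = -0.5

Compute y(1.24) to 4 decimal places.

Euler: y_{n+1} = y_n + h·f(t_n, y_n).
t=1.000000, y=-0.500000: f=0.825000 → y ← -0.500000 + 0.08·0.825000 = -0.434000
t=1.080000, y=-0.434000: f=0.948151 → y ← -0.434000 + 0.08·0.948151 = -0.358148
t=1.160000, y=-0.358148: f=1.070211 → y ← -0.358148 + 0.08·1.070211 = -0.272531
y(1.24) ≈ -0.2725

-0.2725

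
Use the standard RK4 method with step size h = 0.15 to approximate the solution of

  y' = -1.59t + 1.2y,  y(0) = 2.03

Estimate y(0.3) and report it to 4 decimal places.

2.8287

RK4: k1 = f(t_n, y_n); k2 = f(t_n + h/2, y_n + (h/2)·k1); k3 = f(t_n + h/2, y_n + (h/2)·k2); k4 = f(t_n + h, y_n + h·k3); y_{n+1} = y_n + (h/6)·(k1 + 2k2 + 2k3 + k4).
t=0.000000, y=2.030000:
  k1 = f(0.000000, 2.030000) = 2.436000
  k2 = f(0.075000, 2.212700) = 2.535990
  k3 = f(0.075000, 2.220199) = 2.544989
  k4 = f(0.150000, 2.411748) = 2.655598
  y ← 2.030000 + (0.15/6)·(k1 + 2k2 + 2k3 + k4) = 2.411339
t=0.150000, y=2.411339:
  k1 = f(0.150000, 2.411339) = 2.655107
  k2 = f(0.225000, 2.610472) = 2.774816
  k3 = f(0.225000, 2.619450) = 2.785590
  k4 = f(0.300000, 2.829177) = 2.918013
  y ← 2.411339 + (0.15/6)·(k1 + 2k2 + 2k3 + k4) = 2.828687
y(0.3) ≈ 2.8287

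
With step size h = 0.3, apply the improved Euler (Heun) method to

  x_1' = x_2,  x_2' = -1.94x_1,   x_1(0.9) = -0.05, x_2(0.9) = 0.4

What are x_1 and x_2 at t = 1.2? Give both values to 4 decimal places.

Heun on (x_1,x_2): k1 = f(t_n, state_n); k2 = f(t_n + h, state_n + h·k1); state_{n+1} = state_n + (h/2)·(k1 + k2).
0.900000: (-0.050000, 0.400000)
  k1 = (0.400000, 0.097000)
  predictor → (0.070000, 0.429100)
  k2 = (0.429100, -0.135800)
  → (0.074365, 0.394180)
(x_1(1.2), x_2(1.2)) ≈ (0.0744, 0.3942)

0.0744, 0.3942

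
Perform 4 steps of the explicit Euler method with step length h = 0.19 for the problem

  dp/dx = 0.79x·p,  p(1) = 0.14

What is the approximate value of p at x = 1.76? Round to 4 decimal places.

Euler: p_{n+1} = p_n + h·f(x_n, p_n).
x=1.000000, p=0.140000: f=0.110600 → p ← 0.140000 + 0.19·0.110600 = 0.161014
x=1.190000, p=0.161014: f=0.151369 → p ← 0.161014 + 0.19·0.151369 = 0.189774
x=1.380000, p=0.189774: f=0.206892 → p ← 0.189774 + 0.19·0.206892 = 0.229084
x=1.570000, p=0.229084: f=0.284132 → p ← 0.229084 + 0.19·0.284132 = 0.283069
p(1.76) ≈ 0.2831

0.2831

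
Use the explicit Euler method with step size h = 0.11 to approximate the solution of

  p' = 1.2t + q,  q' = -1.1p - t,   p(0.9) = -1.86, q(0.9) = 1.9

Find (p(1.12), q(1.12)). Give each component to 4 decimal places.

Euler on (p,q): p_{n+1} = p_n + h·p', q_{n+1} = q_n + h·q'.
0.900000: (-1.860000, 1.900000); f=(2.980000, 1.146000) → (-1.532200, 2.026060)
1.010000: (-1.532200, 2.026060); f=(3.238060, 0.675420) → (-1.176013, 2.100356)
(p(1.12), q(1.12)) ≈ (-1.1760, 2.1004)

-1.1760, 2.1004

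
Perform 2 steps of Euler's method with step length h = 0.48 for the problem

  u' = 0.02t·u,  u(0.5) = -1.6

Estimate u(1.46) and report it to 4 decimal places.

Euler: u_{n+1} = u_n + h·f(t_n, u_n).
t=0.500000, u=-1.600000: f=-0.016000 → u ← -1.600000 + 0.48·(-0.016000) = -1.607680
t=0.980000, u=-1.607680: f=-0.031511 → u ← -1.607680 + 0.48·(-0.031511) = -1.622805
u(1.46) ≈ -1.6228

-1.6228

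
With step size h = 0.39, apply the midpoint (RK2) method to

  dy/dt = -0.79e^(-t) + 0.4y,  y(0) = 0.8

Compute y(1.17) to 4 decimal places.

0.5498

Midpoint: k1 = f(t_n, y_n); k2 = f(t_n + h/2, y_n + (h/2)·k1); y_{n+1} = y_n + h·k2.
t=0.000000, y=0.800000:
  k1 = f(0.000000, 0.800000) = -0.470000
  k2 = f(0.195000, 0.708350) = -0.366699
  y ← 0.800000 + 0.39·(-0.366699) = 0.656987
t=0.390000, y=0.656987:
  k1 = f(0.390000, 0.656987) = -0.272080
  k2 = f(0.585000, 0.603932) = -0.198541
  y ← 0.656987 + 0.39·(-0.198541) = 0.579556
t=0.780000, y=0.579556:
  k1 = f(0.780000, 0.579556) = -0.130318
  k2 = f(0.975000, 0.554144) = -0.076324
  y ← 0.579556 + 0.39·(-0.076324) = 0.549790
y(1.17) ≈ 0.5498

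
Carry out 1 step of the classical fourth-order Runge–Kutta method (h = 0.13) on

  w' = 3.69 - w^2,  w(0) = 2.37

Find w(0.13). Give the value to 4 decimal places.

2.1817

RK4: k1 = f(t_n, w_n); k2 = f(t_n + h/2, w_n + (h/2)·k1); k3 = f(t_n + h/2, w_n + (h/2)·k2); k4 = f(t_n + h, w_n + h·k3); w_{n+1} = w_n + (h/6)·(k1 + 2k2 + 2k3 + k4).
t=0.000000, w=2.370000:
  k1 = f(0.000000, 2.370000) = -1.926900
  k2 = f(0.065000, 2.244752) = -1.348909
  k3 = f(0.065000, 2.282321) = -1.518989
  k4 = f(0.130000, 2.172531) = -1.029893
  w ← 2.370000 + (0.13/6)·(k1 + 2k2 + 2k3 + k4) = 2.181661
w(0.13) ≈ 2.1817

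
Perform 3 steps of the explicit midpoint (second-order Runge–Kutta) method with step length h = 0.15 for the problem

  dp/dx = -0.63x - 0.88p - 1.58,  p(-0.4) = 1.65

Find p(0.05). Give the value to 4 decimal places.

Midpoint: k1 = f(x_n, p_n); k2 = f(x_n + h/2, p_n + (h/2)·k1); p_{n+1} = p_n + h·k2.
x=-0.400000, p=1.650000:
  k1 = f(-0.400000, 1.650000) = -2.780000
  k2 = f(-0.325000, 1.441500) = -2.643770
  p ← 1.650000 + 0.15·(-2.643770) = 1.253435
x=-0.250000, p=1.253435:
  k1 = f(-0.250000, 1.253435) = -2.525522
  k2 = f(-0.175000, 1.064020) = -2.406088
  p ← 1.253435 + 0.15·(-2.406088) = 0.892521
x=-0.100000, p=0.892521:
  k1 = f(-0.100000, 0.892521) = -2.302419
  k2 = f(-0.025000, 0.719840) = -2.197709
  p ← 0.892521 + 0.15·(-2.197709) = 0.562865
p(0.05) ≈ 0.5629

0.5629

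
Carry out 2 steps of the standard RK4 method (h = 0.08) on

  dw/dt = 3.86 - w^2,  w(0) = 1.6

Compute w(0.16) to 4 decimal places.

1.7614

RK4: k1 = f(t_n, w_n); k2 = f(t_n + h/2, w_n + (h/2)·k1); k3 = f(t_n + h/2, w_n + (h/2)·k2); k4 = f(t_n + h, w_n + h·k3); w_{n+1} = w_n + (h/6)·(k1 + 2k2 + 2k3 + k4).
t=0.000000, w=1.600000:
  k1 = f(0.000000, 1.600000) = 1.300000
  k2 = f(0.040000, 1.652000) = 1.130896
  k3 = f(0.040000, 1.645236) = 1.153199
  k4 = f(0.080000, 1.692256) = 0.996270
  w ← 1.600000 + (0.08/6)·(k1 + 2k2 + 2k3 + k4) = 1.691526
t=0.080000, w=1.691526:
  k1 = f(0.080000, 1.691526) = 0.998739
  k2 = f(0.120000, 1.731476) = 0.861992
  k3 = f(0.120000, 1.726006) = 0.880904
  k4 = f(0.160000, 1.761998) = 0.755361
  w ← 1.691526 + (0.08/6)·(k1 + 2k2 + 2k3 + k4) = 1.761391
w(0.16) ≈ 1.7614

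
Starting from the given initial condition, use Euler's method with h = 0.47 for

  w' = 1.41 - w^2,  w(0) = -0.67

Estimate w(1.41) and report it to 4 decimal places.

Euler: w_{n+1} = w_n + h·f(s_n, w_n).
s=0.000000, w=-0.670000: f=0.961100 → w ← -0.670000 + 0.47·0.961100 = -0.218283
s=0.470000, w=-0.218283: f=1.362353 → w ← -0.218283 + 0.47·1.362353 = 0.422023
s=0.940000, w=0.422023: f=1.231897 → w ← 0.422023 + 0.47·1.231897 = 1.001014
w(1.41) ≈ 1.0010

1.0010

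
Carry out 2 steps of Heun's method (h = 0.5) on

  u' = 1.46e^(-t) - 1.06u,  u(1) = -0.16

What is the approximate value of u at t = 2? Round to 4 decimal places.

Heun: k1 = f(t_n, u_n); k2 = f(t_n + h, u_n + h·k1); u_{n+1} = u_n + (h/2)·(k1 + k2).
t=1.000000, u=-0.160000:
  k1 = f(1.000000, -0.160000) = 0.706704
  k2 = f(1.500000, 0.193352) = 0.120817
  u ← -0.160000 + (0.5/2)·(0.706704 + 0.120817) = 0.046880
t=1.500000, u=0.046880:
  k1 = f(1.500000, 0.046880) = 0.276077
  k2 = f(2.000000, 0.184919) = 0.001576
  u ← 0.046880 + (0.5/2)·(0.276077 + 0.001576) = 0.116293
u(2) ≈ 0.1163

0.1163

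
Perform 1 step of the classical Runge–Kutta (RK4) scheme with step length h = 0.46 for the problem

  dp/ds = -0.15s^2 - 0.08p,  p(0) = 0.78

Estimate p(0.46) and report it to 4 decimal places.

0.7470

RK4: k1 = f(s_n, p_n); k2 = f(s_n + h/2, p_n + (h/2)·k1); k3 = f(s_n + h/2, p_n + (h/2)·k2); k4 = f(s_n + h, p_n + h·k3); p_{n+1} = p_n + (h/6)·(k1 + 2k2 + 2k3 + k4).
s=0.000000, p=0.780000:
  k1 = f(0.000000, 0.780000) = -0.062400
  k2 = f(0.230000, 0.765648) = -0.069187
  k3 = f(0.230000, 0.764087) = -0.069062
  k4 = f(0.460000, 0.748231) = -0.091599
  p ← 0.780000 + (0.46/6)·(k1 + 2k2 + 2k3 + k4) = 0.746995
p(0.46) ≈ 0.7470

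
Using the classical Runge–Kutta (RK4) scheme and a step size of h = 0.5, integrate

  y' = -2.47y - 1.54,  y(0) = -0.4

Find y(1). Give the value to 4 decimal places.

-0.6019

RK4: k1 = f(x_n, y_n); k2 = f(x_n + h/2, y_n + (h/2)·k1); k3 = f(x_n + h/2, y_n + (h/2)·k2); k4 = f(x_n + h, y_n + h·k3); y_{n+1} = y_n + (h/6)·(k1 + 2k2 + 2k3 + k4).
x=0.000000, y=-0.400000:
  k1 = f(0.000000, -0.400000) = -0.552000
  k2 = f(0.250000, -0.538000) = -0.211140
  k3 = f(0.250000, -0.452785) = -0.421621
  k4 = f(0.500000, -0.610811) = -0.031298
  y ← -0.400000 + (0.5/6)·(k1 + 2k2 + 2k3 + k4) = -0.554068
x=0.500000, y=-0.554068:
  k1 = f(0.500000, -0.554068) = -0.171451
  k2 = f(0.750000, -0.596931) = -0.065580
  k3 = f(0.750000, -0.570463) = -0.130955
  k4 = f(1.000000, -0.619546) = -0.009721
  y ← -0.554068 + (0.5/6)·(k1 + 2k2 + 2k3 + k4) = -0.601922
y(1) ≈ -0.6019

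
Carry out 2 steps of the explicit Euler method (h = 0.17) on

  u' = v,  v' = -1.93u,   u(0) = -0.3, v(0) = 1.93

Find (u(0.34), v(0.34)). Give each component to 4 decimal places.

0.3729, 2.0192

Euler on (u,v): u_{n+1} = u_n + h·u', v_{n+1} = v_n + h·v'.
0.000000: (-0.300000, 1.930000); f=(1.930000, 0.579000) → (0.028100, 2.028430)
0.170000: (0.028100, 2.028430); f=(2.028430, -0.054233) → (0.372933, 2.019210)
(u(0.34), v(0.34)) ≈ (0.3729, 2.0192)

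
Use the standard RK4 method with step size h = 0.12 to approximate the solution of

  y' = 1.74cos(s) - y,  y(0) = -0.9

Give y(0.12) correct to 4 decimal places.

RK4: k1 = f(s_n, y_n); k2 = f(s_n + h/2, y_n + (h/2)·k1); k3 = f(s_n + h/2, y_n + (h/2)·k2); k4 = f(s_n + h, y_n + h·k3); y_{n+1} = y_n + (h/6)·(k1 + 2k2 + 2k3 + k4).
s=0.000000, y=-0.900000:
  k1 = f(0.000000, -0.900000) = 2.640000
  k2 = f(0.060000, -0.741600) = 2.478469
  k3 = f(0.060000, -0.751292) = 2.488161
  k4 = f(0.120000, -0.601421) = 2.328908
  y ← -0.900000 + (0.12/6)·(k1 + 2k2 + 2k3 + k4) = -0.601957
y(0.12) ≈ -0.6020

-0.6020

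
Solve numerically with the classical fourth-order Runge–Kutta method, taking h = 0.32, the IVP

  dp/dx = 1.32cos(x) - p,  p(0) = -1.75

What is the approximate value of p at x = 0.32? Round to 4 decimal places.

-0.9160

RK4: k1 = f(x_n, p_n); k2 = f(x_n + h/2, p_n + (h/2)·k1); k3 = f(x_n + h/2, p_n + (h/2)·k2); k4 = f(x_n + h, p_n + h·k3); p_{n+1} = p_n + (h/6)·(k1 + 2k2 + 2k3 + k4).
x=0.000000, p=-1.750000:
  k1 = f(0.000000, -1.750000) = 3.070000
  k2 = f(0.160000, -1.258800) = 2.561940
  k3 = f(0.160000, -1.340090) = 2.643230
  k4 = f(0.320000, -0.904167) = 2.157157
  p ← -1.750000 + (0.32/6)·(k1 + 2k2 + 2k3 + k4) = -0.916000
p(0.32) ≈ -0.9160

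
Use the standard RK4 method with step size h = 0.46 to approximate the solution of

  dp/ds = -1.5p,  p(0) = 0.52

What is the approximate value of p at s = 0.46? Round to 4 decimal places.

RK4: k1 = f(s_n, p_n); k2 = f(s_n + h/2, p_n + (h/2)·k1); k3 = f(s_n + h/2, p_n + (h/2)·k2); k4 = f(s_n + h, p_n + h·k3); p_{n+1} = p_n + (h/6)·(k1 + 2k2 + 2k3 + k4).
s=0.000000, p=0.520000:
  k1 = f(0.000000, 0.520000) = -0.780000
  k2 = f(0.230000, 0.340600) = -0.510900
  k3 = f(0.230000, 0.402493) = -0.603739
  k4 = f(0.460000, 0.242280) = -0.363420
  p ← 0.520000 + (0.46/6)·(k1 + 2k2 + 2k3 + k4) = 0.261426
p(0.46) ≈ 0.2614

0.2614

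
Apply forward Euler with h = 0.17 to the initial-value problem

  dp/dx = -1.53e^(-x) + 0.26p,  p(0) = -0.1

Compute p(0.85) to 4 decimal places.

Euler: p_{n+1} = p_n + h·f(x_n, p_n).
x=0.000000, p=-0.100000: f=-1.556000 → p ← -0.100000 + 0.17·(-1.556000) = -0.364520
x=0.170000, p=-0.364520: f=-1.385582 → p ← -0.364520 + 0.17·(-1.385582) = -0.600069
x=0.340000, p=-0.600069: f=-1.245027 → p ← -0.600069 + 0.17·(-1.245027) = -0.811724
x=0.510000, p=-0.811724: f=-1.129806 → p ← -0.811724 + 0.17·(-1.129806) = -1.003791
x=0.680000, p=-1.003791: f=-1.036110 → p ← -1.003791 + 0.17·(-1.036110) = -1.179929
p(0.85) ≈ -1.1799

-1.1799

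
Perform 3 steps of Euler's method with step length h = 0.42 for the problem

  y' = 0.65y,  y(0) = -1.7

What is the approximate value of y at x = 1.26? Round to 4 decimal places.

Euler: y_{n+1} = y_n + h·f(x_n, y_n).
x=0.000000, y=-1.700000: f=-1.105000 → y ← -1.700000 + 0.42·(-1.105000) = -2.164100
x=0.420000, y=-2.164100: f=-1.406665 → y ← -2.164100 + 0.42·(-1.406665) = -2.754899
x=0.840000, y=-2.754899: f=-1.790685 → y ← -2.754899 + 0.42·(-1.790685) = -3.506987
y(1.26) ≈ -3.5070

-3.5070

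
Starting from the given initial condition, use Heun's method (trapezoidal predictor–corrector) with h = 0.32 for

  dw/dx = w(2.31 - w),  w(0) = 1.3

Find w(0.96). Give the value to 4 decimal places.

2.1027

Heun: k1 = f(x_n, w_n); k2 = f(x_n + h, w_n + h·k1); w_{n+1} = w_n + (h/2)·(k1 + k2).
x=0.000000, w=1.300000:
  k1 = f(0.000000, 1.300000) = 1.313000
  k2 = f(0.320000, 1.720160) = 1.014619
  w ← 1.300000 + (0.32/2)·(1.313000 + 1.014619) = 1.672419
x=0.320000, w=1.672419:
  k1 = f(0.320000, 1.672419) = 1.066303
  k2 = f(0.640000, 2.013636) = 0.596769
  w ← 1.672419 + (0.32/2)·(1.066303 + 0.596769) = 1.938511
x=0.640000, w=1.938511:
  k1 = f(0.640000, 1.938511) = 0.720136
  k2 = f(0.960000, 2.168954) = 0.305922
  w ← 1.938511 + (0.32/2)·(0.720136 + 0.305922) = 2.102680
w(0.96) ≈ 2.1027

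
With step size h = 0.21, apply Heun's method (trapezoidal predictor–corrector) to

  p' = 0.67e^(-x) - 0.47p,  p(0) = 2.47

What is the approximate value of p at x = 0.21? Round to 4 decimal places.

2.3587

Heun: k1 = f(x_n, p_n); k2 = f(x_n + h, p_n + h·k1); p_{n+1} = p_n + (h/2)·(k1 + k2).
x=0.000000, p=2.470000:
  k1 = f(0.000000, 2.470000) = -0.490900
  k2 = f(0.210000, 2.366911) = -0.569357
  p ← 2.470000 + (0.21/2)·(-0.490900 + (-0.569357)) = 2.358673
p(0.21) ≈ 2.3587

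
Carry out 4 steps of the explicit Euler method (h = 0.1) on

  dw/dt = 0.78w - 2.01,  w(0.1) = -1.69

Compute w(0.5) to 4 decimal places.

Euler: w_{n+1} = w_n + h·f(t_n, w_n).
t=0.100000, w=-1.690000: f=-3.328200 → w ← -1.690000 + 0.1·(-3.328200) = -2.022820
t=0.200000, w=-2.022820: f=-3.587800 → w ← -2.022820 + 0.1·(-3.587800) = -2.381600
t=0.300000, w=-2.381600: f=-3.867648 → w ← -2.381600 + 0.1·(-3.867648) = -2.768365
t=0.400000, w=-2.768365: f=-4.169325 → w ← -2.768365 + 0.1·(-4.169325) = -3.185297
w(0.5) ≈ -3.1853

-3.1853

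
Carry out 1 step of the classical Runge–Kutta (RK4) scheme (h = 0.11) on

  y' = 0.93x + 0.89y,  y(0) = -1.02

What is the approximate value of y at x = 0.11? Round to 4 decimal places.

RK4: k1 = f(x_n, y_n); k2 = f(x_n + h/2, y_n + (h/2)·k1); k3 = f(x_n + h/2, y_n + (h/2)·k2); k4 = f(x_n + h, y_n + h·k3); y_{n+1} = y_n + (h/6)·(k1 + 2k2 + 2k3 + k4).
x=0.000000, y=-1.020000:
  k1 = f(0.000000, -1.020000) = -0.907800
  k2 = f(0.055000, -1.069929) = -0.901087
  k3 = f(0.055000, -1.069560) = -0.900758
  k4 = f(0.110000, -1.119083) = -0.893684
  y ← -1.020000 + (0.11/6)·(k1 + 2k2 + 2k3 + k4) = -1.119095
y(0.11) ≈ -1.1191

-1.1191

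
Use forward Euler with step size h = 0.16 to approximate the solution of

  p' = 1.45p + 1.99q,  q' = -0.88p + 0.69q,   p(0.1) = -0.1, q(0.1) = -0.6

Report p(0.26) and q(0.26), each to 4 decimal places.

Euler on (p,q): p_{n+1} = p_n + h·p', q_{n+1} = q_n + h·q'.
0.100000: (-0.100000, -0.600000); f=(-1.339000, -0.326000) → (-0.314240, -0.652160)
(p(0.26), q(0.26)) ≈ (-0.3142, -0.6522)

-0.3142, -0.6522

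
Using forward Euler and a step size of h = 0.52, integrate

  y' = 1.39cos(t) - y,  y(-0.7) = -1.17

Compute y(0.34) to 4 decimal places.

Euler: y_{n+1} = y_n + h·f(t_n, y_n).
t=-0.700000, y=-1.170000: f=2.233131 → y ← -1.170000 + 0.52·2.233131 = -0.008772
t=-0.180000, y=-0.008772: f=1.376315 → y ← -0.008772 + 0.52·1.376315 = 0.706912
y(0.34) ≈ 0.7069

0.7069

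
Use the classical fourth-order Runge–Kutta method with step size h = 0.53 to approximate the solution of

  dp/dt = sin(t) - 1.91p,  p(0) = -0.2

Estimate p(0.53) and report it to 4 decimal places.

RK4: k1 = f(t_n, p_n); k2 = f(t_n + h/2, p_n + (h/2)·k1); k3 = f(t_n + h/2, p_n + (h/2)·k2); k4 = f(t_n + h, p_n + h·k3); p_{n+1} = p_n + (h/6)·(k1 + 2k2 + 2k3 + k4).
t=0.000000, p=-0.200000:
  k1 = f(0.000000, -0.200000) = 0.382000
  k2 = f(0.265000, -0.098770) = 0.450560
  k3 = f(0.265000, -0.080602) = 0.415858
  k4 = f(0.530000, 0.020405) = 0.466560
  p ← -0.200000 + (0.53/6)·(k1 + 2k2 + 2k3 + k4) = 0.028023
p(0.53) ≈ 0.0280

0.0280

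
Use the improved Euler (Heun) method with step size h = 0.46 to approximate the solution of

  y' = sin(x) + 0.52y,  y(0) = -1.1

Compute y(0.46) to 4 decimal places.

Heun: k1 = f(x_n, y_n); k2 = f(x_n + h, y_n + h·k1); y_{n+1} = y_n + (h/2)·(k1 + k2).
x=0.000000, y=-1.100000:
  k1 = f(0.000000, -1.100000) = -0.572000
  k2 = f(0.460000, -1.363120) = -0.264874
  y ← -1.100000 + (0.46/2)·(-0.572000 + (-0.264874)) = -1.292481
y(0.46) ≈ -1.2925

-1.2925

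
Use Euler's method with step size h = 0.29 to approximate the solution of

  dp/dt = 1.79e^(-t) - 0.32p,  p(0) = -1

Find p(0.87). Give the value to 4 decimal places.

Euler: p_{n+1} = p_n + h·f(t_n, p_n).
t=0.000000, p=-1.000000: f=2.110000 → p ← -1.000000 + 0.29·2.110000 = -0.388100
t=0.290000, p=-0.388100: f=1.463584 → p ← -0.388100 + 0.29·1.463584 = 0.036339
t=0.580000, p=0.036339: f=0.990590 → p ← 0.036339 + 0.29·0.990590 = 0.323610
p(0.87) ≈ 0.3236

0.3236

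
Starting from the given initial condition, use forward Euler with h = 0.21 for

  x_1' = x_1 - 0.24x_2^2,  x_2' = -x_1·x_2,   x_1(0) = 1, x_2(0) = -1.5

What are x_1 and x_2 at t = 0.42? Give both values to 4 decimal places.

Euler on (x_1,x_2): x_1_{n+1} = x_1_n + h·x_1', x_2_{n+1} = x_2_n + h·x_2'.
0.000000: (1.000000, -1.500000); f=(0.460000, 1.500000) → (1.096600, -1.185000)
0.210000: (1.096600, -1.185000); f=(0.759586, 1.299471) → (1.256113, -0.912111)
(x_1(0.42), x_2(0.42)) ≈ (1.2561, -0.9121)

1.2561, -0.9121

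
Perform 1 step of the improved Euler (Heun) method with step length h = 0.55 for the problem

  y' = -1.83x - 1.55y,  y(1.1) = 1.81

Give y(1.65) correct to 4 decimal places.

Heun: k1 = f(x_n, y_n); k2 = f(x_n + h, y_n + h·k1); y_{n+1} = y_n + (h/2)·(k1 + k2).
x=1.100000, y=1.810000:
  k1 = f(1.100000, 1.810000) = -4.818500
  k2 = f(1.650000, -0.840175) = -1.717229
  y ← 1.810000 + (0.55/2)·(-4.818500 + (-1.717229)) = 0.012675
y(1.65) ≈ 0.0127

0.0127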